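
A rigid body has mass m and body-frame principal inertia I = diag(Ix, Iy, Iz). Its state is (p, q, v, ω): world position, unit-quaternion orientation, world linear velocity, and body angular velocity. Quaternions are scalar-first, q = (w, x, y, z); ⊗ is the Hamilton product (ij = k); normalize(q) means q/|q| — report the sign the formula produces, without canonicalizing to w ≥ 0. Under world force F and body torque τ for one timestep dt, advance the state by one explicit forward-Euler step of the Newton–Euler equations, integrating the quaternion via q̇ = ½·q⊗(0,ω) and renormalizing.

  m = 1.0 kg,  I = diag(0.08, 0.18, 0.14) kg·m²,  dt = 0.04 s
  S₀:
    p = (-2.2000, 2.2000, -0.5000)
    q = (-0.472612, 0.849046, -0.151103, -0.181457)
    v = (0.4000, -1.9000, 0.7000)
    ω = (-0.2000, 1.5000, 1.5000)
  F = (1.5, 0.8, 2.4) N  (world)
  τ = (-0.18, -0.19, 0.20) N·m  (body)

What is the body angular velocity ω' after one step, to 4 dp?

ω' = (-0.2450, 1.4538, 1.5657)

ω×(Iω) gyroscopic = (-0.0900, 0.0180, -0.0300)
angular accel α = (-1.1250, -1.1556, 1.6429)
ω + α·dt = (-0.2450, 1.4538, 1.5657)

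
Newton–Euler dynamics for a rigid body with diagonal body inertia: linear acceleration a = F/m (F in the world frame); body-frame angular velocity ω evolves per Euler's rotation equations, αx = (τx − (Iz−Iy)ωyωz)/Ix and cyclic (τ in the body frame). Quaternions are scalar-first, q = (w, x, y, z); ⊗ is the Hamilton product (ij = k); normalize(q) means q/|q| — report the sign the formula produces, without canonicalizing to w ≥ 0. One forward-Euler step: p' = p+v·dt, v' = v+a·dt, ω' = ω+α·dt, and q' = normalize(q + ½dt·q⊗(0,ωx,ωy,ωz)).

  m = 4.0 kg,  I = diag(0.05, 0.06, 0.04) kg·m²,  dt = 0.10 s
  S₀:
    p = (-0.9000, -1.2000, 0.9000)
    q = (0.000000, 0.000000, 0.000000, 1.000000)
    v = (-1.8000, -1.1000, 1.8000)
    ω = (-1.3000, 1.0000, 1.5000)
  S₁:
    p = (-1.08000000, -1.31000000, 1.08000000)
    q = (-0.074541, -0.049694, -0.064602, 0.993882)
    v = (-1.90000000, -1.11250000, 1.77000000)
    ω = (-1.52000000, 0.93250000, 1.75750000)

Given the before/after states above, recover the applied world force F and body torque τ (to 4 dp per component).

F = (-4.0000, -0.5000, -1.2000)
τ = (-0.1400, -0.0600, 0.0900)

velocity change Δv = (-0.10000000, -0.01250000, -0.03000000)
m·(v₁−v₀)/dt = (-4.0000, -0.5000, -1.2000)
rate change Δω = (-0.22000000, -0.06750000, 0.25750000)
ω₀×(Iω₀) = (-0.0300, -0.0195, -0.0130)
τ = I·(Δω/dt) + ω₀×(Iω₀) = (-0.1400, -0.0600, 0.0900)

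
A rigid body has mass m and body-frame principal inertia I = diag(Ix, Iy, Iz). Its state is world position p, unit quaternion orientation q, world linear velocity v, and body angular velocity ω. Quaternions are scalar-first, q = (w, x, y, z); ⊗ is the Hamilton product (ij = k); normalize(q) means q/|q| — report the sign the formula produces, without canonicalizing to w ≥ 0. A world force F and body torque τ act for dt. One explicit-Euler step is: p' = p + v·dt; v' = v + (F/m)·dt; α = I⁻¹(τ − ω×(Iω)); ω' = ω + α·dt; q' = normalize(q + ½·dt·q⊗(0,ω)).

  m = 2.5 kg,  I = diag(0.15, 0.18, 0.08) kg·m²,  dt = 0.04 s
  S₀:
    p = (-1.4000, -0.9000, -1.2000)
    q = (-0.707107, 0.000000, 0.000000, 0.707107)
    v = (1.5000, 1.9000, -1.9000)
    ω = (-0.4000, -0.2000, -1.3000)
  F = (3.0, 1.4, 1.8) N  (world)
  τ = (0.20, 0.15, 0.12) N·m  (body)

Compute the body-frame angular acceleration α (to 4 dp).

α = (1.5067, 0.6311, 1.4700)

precession coupling ω×(Iω) = (-0.0260, 0.0364, 0.0024)
α = I⁻¹(τ − ω×Iω) = (1.5067, 0.6311, 1.4700)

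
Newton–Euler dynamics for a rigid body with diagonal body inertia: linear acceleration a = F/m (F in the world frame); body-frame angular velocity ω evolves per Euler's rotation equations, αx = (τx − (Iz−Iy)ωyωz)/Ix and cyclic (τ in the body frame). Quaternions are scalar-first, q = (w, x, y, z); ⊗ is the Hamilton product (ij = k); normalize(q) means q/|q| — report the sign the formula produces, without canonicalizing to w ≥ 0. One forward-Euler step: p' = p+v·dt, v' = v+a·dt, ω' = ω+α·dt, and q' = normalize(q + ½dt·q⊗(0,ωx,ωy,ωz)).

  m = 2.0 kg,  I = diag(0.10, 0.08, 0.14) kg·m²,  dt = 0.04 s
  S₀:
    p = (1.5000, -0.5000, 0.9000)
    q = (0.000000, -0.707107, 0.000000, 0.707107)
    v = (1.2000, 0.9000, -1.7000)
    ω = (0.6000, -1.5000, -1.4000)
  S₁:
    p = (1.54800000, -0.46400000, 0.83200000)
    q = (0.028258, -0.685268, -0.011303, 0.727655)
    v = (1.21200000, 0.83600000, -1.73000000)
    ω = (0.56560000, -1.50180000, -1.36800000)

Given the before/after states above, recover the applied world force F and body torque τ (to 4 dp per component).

Δω = ω₁−ω₀ = (-0.03440000, -0.00180000, 0.03200000)
ω₀×(Iω₀) = (0.1260, 0.0336, 0.0180)
applied torque τ = (0.0400, 0.0300, 0.1300)
velocity change Δv = (0.01200000, -0.06400000, -0.03000000)
m·(v₁−v₀)/dt = (0.6000, -3.2000, -1.5000)

F = (0.6000, -3.2000, -1.5000)
τ = (0.0400, 0.0300, 0.1300)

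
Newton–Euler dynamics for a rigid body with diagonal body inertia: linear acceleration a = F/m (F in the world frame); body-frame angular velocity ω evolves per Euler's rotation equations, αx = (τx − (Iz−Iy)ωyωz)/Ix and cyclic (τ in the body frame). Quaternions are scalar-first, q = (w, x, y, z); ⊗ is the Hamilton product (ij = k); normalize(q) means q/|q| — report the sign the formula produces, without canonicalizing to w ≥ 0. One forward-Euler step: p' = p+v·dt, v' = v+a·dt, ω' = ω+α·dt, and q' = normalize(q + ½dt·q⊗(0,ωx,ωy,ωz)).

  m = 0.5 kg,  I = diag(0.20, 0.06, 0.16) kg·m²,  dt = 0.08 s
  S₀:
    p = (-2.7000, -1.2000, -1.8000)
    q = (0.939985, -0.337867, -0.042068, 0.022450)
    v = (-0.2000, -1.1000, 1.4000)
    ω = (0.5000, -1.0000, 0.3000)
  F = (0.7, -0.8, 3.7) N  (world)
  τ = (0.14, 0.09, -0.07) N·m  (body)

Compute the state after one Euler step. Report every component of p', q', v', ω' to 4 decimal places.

p' = (-2.7160, -1.2880, -1.6880)
q' = (0.9438, -0.3183, -0.0751, 0.0480)
v' = (-0.0880, -1.2280, 1.9920)
ω' = (0.5680, -0.8880, 0.2300)

ω×(Iω) gyroscopic = (-0.0300, 0.0060, 0.0700)
angular accel α = (0.8500, 1.4000, -0.8750)
ω' = ω + α·dt = (0.5680, -0.8880, 0.2300)
Hamilton product q⊗(0,ω) = (0.1201305, 0.4798221, -0.8273999, 0.6408965)
q' = normalize(q + ½dt·q⊗(0,ω)) = (0.9438, -0.3183, -0.0751, 0.0480)
new position p' = (-2.7160, -1.2880, -1.6880)
v' = v + a·dt = (-0.0880, -1.2280, 1.9920)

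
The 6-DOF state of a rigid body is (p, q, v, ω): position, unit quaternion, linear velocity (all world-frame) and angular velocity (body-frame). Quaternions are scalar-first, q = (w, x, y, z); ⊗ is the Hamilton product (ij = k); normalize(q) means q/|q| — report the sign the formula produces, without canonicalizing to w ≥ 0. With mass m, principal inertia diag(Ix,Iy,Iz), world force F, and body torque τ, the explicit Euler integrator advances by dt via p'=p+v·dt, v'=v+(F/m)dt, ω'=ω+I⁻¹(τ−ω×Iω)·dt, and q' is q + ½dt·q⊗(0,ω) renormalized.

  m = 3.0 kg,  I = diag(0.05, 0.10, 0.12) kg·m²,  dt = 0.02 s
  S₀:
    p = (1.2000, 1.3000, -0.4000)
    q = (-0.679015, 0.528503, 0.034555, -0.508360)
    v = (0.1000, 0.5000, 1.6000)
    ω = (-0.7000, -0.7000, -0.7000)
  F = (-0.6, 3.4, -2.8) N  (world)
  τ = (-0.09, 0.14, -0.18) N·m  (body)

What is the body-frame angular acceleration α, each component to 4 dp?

precession coupling ω×(Iω) = (0.0098, -0.0343, 0.0245)
α = I⁻¹(τ − ω×Iω) = (-1.9960, 1.7430, -1.7042)

α = (-1.9960, 1.7430, -1.7042)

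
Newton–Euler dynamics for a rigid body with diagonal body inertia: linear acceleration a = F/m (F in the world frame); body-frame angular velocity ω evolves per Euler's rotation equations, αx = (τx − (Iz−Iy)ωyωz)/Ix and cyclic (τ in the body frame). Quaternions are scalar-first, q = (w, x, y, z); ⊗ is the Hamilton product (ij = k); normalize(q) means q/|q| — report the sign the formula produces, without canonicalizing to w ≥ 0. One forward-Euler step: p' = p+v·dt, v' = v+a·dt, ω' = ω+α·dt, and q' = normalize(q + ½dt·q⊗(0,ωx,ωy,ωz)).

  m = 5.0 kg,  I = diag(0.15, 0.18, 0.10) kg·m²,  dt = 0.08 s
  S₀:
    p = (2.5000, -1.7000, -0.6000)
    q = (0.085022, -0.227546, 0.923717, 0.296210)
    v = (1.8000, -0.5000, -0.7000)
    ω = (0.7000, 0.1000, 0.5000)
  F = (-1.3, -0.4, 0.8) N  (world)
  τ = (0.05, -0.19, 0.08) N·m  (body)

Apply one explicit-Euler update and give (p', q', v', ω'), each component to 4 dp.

gyro term ω×Iω = (-0.0040, 0.0175, 0.0021)
(τ − ω×Iω)/I = (0.3600, -1.1528, 0.7790)
new body rate ω' = (0.7288, 0.0078, 0.5623)
Hamilton product q⊗(0,ω) = (-0.0811945, 0.4917529, 0.3296222, -0.6268455)
updated quaternion q' = (0.0817, -0.2078, 0.9363, 0.2710)
linear accel F/m = (-0.2600, -0.0800, 0.1600)
p + v·dt = (2.6440, -1.7400, -0.6560)
v' = v + a·dt = (1.7792, -0.5064, -0.6872)

p' = (2.6440, -1.7400, -0.6560)
q' = (0.0817, -0.2078, 0.9363, 0.2710)
v' = (1.7792, -0.5064, -0.6872)
ω' = (0.7288, 0.0078, 0.5623)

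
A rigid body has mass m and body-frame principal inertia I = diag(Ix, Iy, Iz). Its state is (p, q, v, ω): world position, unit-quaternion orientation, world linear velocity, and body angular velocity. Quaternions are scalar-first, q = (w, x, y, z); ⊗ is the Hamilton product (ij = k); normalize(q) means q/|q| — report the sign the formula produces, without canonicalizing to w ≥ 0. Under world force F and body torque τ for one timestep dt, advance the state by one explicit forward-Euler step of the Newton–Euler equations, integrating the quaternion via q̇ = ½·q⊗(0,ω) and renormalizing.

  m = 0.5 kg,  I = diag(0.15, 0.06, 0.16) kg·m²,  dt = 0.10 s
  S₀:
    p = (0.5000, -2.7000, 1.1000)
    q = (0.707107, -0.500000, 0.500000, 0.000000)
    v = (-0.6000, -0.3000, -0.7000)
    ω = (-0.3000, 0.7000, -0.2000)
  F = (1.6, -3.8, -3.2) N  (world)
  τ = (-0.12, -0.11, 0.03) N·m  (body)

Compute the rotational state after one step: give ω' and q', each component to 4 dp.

ω' = (-0.3707, 0.5177, -0.1931)
q' = (0.6816, -0.5152, 0.5193, -0.0171)

precession coupling ω×(Iω) = (-0.0140, -0.0006, 0.0189)
α = I⁻¹(τ − ω×Iω) = (-0.7067, -1.8233, 0.0694)
new body rate ω' = (-0.3707, 0.5177, -0.1931)
Hamilton product q⊗(0,ω) = (-0.5000000, -0.3121321, 0.3949749, -0.3414214)
q' = normalize(q + ½dt·q⊗(0,ω)) = (0.6816, -0.5152, 0.5193, -0.0171)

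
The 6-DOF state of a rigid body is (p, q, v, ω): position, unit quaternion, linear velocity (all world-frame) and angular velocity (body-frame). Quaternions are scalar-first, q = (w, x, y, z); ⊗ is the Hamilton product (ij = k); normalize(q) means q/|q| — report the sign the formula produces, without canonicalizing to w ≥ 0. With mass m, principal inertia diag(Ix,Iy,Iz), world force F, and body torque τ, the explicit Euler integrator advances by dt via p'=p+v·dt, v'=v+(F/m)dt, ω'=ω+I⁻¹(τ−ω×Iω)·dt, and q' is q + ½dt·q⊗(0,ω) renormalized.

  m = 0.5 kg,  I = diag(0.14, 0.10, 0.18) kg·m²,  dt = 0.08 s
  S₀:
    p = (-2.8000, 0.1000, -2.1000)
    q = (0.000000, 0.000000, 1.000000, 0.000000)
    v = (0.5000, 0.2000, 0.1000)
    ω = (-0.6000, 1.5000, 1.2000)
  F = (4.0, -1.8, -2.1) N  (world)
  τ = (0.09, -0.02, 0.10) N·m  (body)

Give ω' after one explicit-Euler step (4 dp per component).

ω' = (-0.6309, 1.4610, 1.2284)

ω×(Iω) gyroscopic = (0.1440, 0.0288, 0.0360)
α = I⁻¹(τ − ω×Iω) = (-0.3857, -0.4880, 0.3556)
ω' = ω + α·dt = (-0.6309, 1.4610, 1.2284)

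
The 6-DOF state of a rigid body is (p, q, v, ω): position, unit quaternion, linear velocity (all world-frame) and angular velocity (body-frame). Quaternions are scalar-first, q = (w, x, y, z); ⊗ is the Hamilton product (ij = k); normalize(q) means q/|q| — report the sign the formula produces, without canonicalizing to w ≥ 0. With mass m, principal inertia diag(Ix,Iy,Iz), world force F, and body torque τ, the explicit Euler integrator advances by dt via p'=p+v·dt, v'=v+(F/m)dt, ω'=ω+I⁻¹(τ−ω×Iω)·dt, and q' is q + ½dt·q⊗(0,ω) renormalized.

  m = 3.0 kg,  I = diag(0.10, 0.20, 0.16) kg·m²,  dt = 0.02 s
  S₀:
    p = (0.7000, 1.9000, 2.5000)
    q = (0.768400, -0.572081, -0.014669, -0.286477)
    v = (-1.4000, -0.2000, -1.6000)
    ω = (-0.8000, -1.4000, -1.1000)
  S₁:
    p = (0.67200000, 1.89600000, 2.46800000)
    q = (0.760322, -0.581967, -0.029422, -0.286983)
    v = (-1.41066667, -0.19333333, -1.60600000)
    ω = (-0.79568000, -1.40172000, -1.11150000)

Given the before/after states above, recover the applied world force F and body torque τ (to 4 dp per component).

F = (-1.6000, 1.0000, -0.9000)
τ = (-0.0400, -0.0700, 0.0200)

velocity change Δv = (-0.01066667, 0.00666667, -0.00600000)
applied force F = (-1.6000, 1.0000, -0.9000)
Δω = ω₁−ω₀ = (0.00432000, -0.00172000, -0.01150000)
gyro term ω₀×Iω₀ = (-0.0616, -0.0528, 0.1120)
applied torque τ = (-0.0400, -0.0700, 0.0200)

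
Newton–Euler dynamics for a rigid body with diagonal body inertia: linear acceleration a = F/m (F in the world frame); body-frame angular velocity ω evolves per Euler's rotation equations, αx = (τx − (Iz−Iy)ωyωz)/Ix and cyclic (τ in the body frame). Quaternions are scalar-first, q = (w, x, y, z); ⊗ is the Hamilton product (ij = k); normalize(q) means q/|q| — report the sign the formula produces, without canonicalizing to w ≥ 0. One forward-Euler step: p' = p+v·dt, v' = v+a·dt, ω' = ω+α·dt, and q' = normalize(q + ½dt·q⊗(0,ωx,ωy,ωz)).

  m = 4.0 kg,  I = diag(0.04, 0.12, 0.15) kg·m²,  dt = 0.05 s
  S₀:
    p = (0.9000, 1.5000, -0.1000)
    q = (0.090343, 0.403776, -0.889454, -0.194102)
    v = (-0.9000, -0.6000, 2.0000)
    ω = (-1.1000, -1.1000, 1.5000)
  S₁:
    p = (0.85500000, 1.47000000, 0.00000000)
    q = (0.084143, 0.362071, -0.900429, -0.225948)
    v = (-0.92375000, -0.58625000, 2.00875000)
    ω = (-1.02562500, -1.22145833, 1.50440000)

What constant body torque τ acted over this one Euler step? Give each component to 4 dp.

rate change Δω = (0.07437500, -0.12145833, 0.00440000)
gyro term ω₀×Iω₀ = (-0.0495, 0.1815, 0.0968)
applied torque τ = (0.0100, -0.1100, 0.1100)

τ = (0.0100, -0.1100, 0.1100)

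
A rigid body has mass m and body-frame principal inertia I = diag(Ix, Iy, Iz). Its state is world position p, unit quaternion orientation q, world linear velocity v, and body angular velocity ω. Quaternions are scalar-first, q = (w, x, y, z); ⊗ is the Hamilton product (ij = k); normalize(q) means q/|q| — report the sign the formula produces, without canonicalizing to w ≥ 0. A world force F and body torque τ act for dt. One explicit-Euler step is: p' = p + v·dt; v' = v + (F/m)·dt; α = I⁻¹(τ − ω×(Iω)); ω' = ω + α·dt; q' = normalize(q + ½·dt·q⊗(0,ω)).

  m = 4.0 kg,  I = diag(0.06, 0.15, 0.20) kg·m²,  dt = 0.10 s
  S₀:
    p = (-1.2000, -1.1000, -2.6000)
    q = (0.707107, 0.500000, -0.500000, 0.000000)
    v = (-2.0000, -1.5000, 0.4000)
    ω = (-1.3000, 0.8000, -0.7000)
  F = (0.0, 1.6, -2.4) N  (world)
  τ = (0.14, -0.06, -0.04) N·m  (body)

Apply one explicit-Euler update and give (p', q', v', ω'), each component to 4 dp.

gyro term ω×Iω = (-0.0280, -0.1274, -0.0936)
angular accel α = (2.8000, 0.4493, 0.2680)
ω + α·dt = (-1.0200, 0.8449, -0.6732)
Hamilton product q⊗(0,ω) = (1.0500000, -0.5692391, 0.9156856, -0.7449749)
q' = normalize(q + ½dt·q⊗(0,ω)) = (0.7569, 0.4699, -0.4526, -0.0371)
p' = p + v·dt = (-1.4000, -1.2500, -2.5600)
v + (F/m)dt = (-2.0000, -1.4600, 0.3400)

p' = (-1.4000, -1.2500, -2.5600)
q' = (0.7569, 0.4699, -0.4526, -0.0371)
v' = (-2.0000, -1.4600, 0.3400)
ω' = (-1.0200, 0.8449, -0.6732)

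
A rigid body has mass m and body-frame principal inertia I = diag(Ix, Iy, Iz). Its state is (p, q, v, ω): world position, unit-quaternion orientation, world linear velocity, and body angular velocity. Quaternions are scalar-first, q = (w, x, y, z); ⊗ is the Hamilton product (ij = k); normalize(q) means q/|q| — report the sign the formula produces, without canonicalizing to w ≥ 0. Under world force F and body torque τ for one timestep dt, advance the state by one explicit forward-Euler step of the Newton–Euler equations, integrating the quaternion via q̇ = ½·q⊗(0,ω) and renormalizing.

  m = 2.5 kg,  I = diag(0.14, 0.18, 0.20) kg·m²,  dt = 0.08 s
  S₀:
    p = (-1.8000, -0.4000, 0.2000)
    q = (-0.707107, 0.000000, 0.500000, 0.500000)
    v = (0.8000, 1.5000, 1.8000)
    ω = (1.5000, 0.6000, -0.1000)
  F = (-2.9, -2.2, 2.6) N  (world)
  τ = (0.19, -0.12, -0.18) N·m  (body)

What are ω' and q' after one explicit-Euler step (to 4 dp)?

ω' = (1.6093, 0.5427, -0.1864)
q' = (-0.7156, -0.0563, 0.5120, 0.4718)

ω×(Iω) gyroscopic = (-0.0012, 0.0090, 0.0360)
α = I⁻¹(τ − ω×Iω) = (1.3657, -0.7167, -1.0800)
ω' = ω + α·dt = (1.6093, 0.5427, -0.1864)
2q̇ = q⊗(0,ω) = (-0.2500000, -1.4106605, 0.3257358, -0.6792893)
updated quaternion q' = (-0.7156, -0.0563, 0.5120, 0.4718)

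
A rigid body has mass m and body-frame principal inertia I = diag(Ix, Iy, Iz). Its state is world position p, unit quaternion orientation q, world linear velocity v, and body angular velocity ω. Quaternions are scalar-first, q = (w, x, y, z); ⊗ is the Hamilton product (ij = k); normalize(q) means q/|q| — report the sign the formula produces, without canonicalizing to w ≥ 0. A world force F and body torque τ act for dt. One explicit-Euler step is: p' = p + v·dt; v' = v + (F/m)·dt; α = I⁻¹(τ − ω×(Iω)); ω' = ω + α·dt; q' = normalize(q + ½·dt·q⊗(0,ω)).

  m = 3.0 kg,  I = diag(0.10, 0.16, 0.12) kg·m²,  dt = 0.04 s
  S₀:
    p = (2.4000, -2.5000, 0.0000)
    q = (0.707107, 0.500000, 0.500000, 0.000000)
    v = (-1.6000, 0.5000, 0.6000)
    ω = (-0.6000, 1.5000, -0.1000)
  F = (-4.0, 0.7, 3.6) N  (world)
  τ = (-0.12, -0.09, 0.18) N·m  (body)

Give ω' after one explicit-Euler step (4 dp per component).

precession coupling ω×(Iω) = (0.0060, -0.0012, -0.0540)
(τ − ω×Iω)/I = (-1.2600, -0.5550, 1.9500)
new body rate ω' = (-0.6504, 1.4778, -0.0220)

ω' = (-0.6504, 1.4778, -0.0220)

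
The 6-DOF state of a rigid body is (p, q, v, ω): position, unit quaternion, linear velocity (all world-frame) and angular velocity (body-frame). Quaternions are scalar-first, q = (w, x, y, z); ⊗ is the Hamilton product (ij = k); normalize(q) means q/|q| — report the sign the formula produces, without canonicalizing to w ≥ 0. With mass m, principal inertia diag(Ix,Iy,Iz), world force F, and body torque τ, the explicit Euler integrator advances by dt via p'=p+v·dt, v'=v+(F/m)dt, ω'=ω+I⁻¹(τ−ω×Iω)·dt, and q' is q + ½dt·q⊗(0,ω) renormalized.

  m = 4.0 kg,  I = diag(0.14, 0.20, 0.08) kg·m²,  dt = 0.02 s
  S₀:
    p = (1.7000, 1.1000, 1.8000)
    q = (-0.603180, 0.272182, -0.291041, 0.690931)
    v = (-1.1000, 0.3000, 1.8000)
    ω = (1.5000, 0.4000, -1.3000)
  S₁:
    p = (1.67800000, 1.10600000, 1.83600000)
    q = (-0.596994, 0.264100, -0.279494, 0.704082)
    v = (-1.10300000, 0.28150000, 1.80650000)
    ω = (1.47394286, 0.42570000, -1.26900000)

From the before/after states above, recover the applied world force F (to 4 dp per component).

F = (-0.6000, -3.7000, 1.3000)

v₁ − v₀ = (-0.00300000, -0.01850000, 0.00650000)
F = m·Δv/dt = (-0.6000, -3.7000, 1.3000)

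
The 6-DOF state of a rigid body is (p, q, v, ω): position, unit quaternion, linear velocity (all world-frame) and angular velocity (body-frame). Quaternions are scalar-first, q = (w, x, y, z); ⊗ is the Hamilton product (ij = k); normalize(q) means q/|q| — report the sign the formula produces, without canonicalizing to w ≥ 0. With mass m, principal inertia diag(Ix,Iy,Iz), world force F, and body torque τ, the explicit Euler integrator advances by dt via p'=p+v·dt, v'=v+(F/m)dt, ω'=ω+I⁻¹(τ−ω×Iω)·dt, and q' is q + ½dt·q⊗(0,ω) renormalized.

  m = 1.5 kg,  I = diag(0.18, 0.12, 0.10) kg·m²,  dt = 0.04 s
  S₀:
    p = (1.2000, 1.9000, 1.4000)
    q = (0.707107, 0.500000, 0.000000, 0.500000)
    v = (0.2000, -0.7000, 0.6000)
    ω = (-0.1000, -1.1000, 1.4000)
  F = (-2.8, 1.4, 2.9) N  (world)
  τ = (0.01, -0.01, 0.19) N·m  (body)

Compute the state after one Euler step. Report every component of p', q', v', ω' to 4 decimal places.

a = (-1.8667, 0.9333, 1.9333)
p' = p + v·dt = (1.2080, 1.8720, 1.4240)
new velocity v' = (0.1253, -0.6627, 0.6773)
gyro term ω×Iω = (0.0308, -0.0112, -0.0066)
(τ − ω×Iω)/I = (-0.1156, 0.0100, 1.9660)
new body rate ω' = (-0.1046, -1.0996, 1.4786)
2q̇ = q⊗(0,ω) = (-0.6500000, 0.4792893, -1.5278177, 0.4399498)
updated quaternion q' = (0.6937, 0.5093, -0.0305, 0.5085)

p' = (1.2080, 1.8720, 1.4240)
q' = (0.6937, 0.5093, -0.0305, 0.5085)
v' = (0.1253, -0.6627, 0.6773)
ω' = (-0.1046, -1.0996, 1.4786)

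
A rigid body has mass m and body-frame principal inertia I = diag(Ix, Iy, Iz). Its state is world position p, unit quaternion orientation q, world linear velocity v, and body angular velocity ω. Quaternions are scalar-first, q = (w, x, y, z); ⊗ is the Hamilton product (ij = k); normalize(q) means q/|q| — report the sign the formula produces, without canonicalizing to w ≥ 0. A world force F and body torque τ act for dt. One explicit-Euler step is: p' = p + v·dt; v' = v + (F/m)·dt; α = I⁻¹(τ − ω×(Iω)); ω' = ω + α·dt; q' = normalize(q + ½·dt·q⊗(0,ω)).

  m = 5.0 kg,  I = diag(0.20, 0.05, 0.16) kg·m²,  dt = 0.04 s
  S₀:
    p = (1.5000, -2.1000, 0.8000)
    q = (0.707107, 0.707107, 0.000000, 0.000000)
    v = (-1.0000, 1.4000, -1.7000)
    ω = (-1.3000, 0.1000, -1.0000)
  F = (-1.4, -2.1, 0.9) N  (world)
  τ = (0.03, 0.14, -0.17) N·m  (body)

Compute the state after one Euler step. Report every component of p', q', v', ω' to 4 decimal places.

p + v·dt = (1.4600, -2.0440, 0.7320)
v + (F/m)dt = (-1.0112, 1.3832, -1.6928)
gyro term ω×Iω = (-0.0110, 0.0520, 0.0195)
α = I⁻¹(τ − ω×Iω) = (0.2050, 1.7600, -1.1844)
new body rate ω' = (-1.2918, 0.1704, -1.0474)
2q̇ = q⊗(0,ω) = (0.9192391, -0.9192391, 0.7778177, -0.6363963)
q' = normalize(q + ½dt·q⊗(0,ω)) = (0.7251, 0.6884, 0.0155, -0.0127)

p' = (1.4600, -2.0440, 0.7320)
q' = (0.7251, 0.6884, 0.0155, -0.0127)
v' = (-1.0112, 1.3832, -1.6928)
ω' = (-1.2918, 0.1704, -1.0474)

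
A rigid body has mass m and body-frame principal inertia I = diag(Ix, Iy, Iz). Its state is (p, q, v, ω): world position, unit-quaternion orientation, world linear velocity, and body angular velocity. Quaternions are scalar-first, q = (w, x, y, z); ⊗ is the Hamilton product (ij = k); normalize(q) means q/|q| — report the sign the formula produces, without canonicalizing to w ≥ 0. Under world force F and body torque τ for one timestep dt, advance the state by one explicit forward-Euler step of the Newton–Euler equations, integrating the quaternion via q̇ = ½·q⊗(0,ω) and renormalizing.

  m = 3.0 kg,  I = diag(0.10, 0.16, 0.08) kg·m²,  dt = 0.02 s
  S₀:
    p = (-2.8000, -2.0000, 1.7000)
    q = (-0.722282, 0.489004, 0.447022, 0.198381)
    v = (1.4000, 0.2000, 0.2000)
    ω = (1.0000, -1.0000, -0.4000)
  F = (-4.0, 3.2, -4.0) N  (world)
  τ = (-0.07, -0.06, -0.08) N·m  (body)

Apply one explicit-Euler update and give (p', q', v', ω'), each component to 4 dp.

p' = (-2.7720, -1.9960, 1.7040)
q' = (-0.7218, 0.4819, 0.4581, 0.1919)
v' = (1.3733, 0.2213, 0.1733)
ω' = (0.9924, -1.0065, -0.4050)

new position p' = (-2.7720, -1.9960, 1.7040)
v + (F/m)dt = (1.3733, 0.2213, 0.1733)
angular accel α = (-0.3800, -0.3250, -0.2500)
new body rate ω' = (0.9924, -1.0065, -0.4050)
Hamilton product q⊗(0,ω) = (0.0373704, -0.7027098, 1.1162646, -0.6471132)
q + ½dt·q⊗(0,ω), renormalized = (-0.7218, 0.4819, 0.4581, 0.1919)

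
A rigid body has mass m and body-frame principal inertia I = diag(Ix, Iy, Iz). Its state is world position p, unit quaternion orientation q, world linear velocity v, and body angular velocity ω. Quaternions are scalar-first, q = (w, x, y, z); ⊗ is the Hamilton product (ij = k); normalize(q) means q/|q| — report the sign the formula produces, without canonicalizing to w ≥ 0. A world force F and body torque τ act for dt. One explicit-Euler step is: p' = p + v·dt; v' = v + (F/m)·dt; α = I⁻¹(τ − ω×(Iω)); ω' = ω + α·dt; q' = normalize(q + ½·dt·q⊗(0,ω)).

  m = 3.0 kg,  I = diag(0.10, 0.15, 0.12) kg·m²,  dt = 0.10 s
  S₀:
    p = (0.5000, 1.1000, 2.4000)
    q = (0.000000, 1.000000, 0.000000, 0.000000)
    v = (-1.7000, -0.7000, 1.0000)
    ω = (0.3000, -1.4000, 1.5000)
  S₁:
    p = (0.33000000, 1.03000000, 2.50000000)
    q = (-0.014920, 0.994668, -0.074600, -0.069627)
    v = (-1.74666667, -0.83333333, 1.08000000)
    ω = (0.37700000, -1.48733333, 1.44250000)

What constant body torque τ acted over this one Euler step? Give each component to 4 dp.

τ = (0.1400, -0.1400, -0.0900)

Δω = ω₁−ω₀ = (0.07700000, -0.08733333, -0.05750000)
applied torque τ = (0.1400, -0.1400, -0.0900)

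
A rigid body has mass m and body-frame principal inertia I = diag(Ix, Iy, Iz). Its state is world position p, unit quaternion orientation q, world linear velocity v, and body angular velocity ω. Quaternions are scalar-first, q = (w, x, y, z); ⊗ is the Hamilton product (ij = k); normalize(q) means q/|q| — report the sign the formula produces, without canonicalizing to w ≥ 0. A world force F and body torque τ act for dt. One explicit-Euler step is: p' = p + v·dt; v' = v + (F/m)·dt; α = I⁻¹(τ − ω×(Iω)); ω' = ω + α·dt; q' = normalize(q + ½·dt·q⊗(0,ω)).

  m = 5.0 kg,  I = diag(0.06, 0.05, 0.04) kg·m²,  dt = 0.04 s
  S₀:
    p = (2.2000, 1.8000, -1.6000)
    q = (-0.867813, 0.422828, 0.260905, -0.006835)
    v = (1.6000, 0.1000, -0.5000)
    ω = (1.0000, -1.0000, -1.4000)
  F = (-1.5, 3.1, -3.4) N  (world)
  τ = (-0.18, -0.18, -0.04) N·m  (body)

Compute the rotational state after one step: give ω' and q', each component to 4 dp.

ω' = (0.8893, -1.1216, -1.4500)
q' = (-0.8706, 0.3977, 0.2897, 0.0038)

ω×(Iω) gyroscopic = (-0.0140, -0.0280, 0.0100)
(τ − ω×Iω)/I = (-2.7667, -3.0400, -1.2500)
new body rate ω' = (0.8893, -1.1216, -1.4500)
q⊗(0,ω) = (-0.1714920, -1.2399150, 1.4529372, 0.5312052)
updated quaternion q' = (-0.8706, 0.3977, 0.2897, 0.0038)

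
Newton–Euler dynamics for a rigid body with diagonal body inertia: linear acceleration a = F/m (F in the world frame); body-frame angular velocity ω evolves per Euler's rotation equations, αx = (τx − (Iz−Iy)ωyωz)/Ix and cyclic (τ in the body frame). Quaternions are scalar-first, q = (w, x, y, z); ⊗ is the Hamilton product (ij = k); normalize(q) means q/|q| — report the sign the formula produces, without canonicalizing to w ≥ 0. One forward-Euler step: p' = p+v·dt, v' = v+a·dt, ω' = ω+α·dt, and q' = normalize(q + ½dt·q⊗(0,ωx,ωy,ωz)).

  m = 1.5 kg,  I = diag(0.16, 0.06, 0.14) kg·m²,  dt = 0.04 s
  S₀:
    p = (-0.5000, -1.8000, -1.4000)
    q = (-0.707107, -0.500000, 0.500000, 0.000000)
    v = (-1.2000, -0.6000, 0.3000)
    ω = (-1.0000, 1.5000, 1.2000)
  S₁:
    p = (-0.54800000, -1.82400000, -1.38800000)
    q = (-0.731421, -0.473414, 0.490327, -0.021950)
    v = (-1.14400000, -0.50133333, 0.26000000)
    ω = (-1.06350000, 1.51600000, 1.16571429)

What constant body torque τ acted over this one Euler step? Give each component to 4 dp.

τ = (-0.1100, 0.0000, 0.0300)

ω₁ − ω₀ = (-0.06350000, 0.01600000, -0.03428571)
gyro term ω₀×Iω₀ = (0.1440, -0.0240, 0.1500)
I·α + gyro = (-0.1100, 0.0000, 0.0300)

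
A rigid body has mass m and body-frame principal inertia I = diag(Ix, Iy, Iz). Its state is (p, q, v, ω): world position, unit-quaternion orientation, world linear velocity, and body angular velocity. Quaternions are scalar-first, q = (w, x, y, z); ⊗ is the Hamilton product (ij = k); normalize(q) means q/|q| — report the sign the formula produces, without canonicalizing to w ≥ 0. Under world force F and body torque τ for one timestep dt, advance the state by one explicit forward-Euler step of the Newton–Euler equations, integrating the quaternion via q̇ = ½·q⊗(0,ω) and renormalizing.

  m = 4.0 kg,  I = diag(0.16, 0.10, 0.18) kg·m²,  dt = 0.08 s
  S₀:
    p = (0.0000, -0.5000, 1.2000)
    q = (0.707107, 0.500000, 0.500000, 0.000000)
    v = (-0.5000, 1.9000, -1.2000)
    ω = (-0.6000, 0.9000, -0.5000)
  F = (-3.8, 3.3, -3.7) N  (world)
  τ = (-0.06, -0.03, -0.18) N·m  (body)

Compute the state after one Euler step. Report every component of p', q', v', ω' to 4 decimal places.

p' = (-0.0400, -0.3480, 1.1040)
q' = (0.7003, 0.4725, 0.5348, 0.0158)
v' = (-0.5760, 1.9660, -1.2740)
ω' = (-0.6120, 0.8808, -0.5944)

angular accel α = (-0.1500, -0.2400, -1.1800)
ω' = ω + α·dt = (-0.6120, 0.8808, -0.5944)
2q̇ = q⊗(0,ω) = (-0.1500000, -0.6742642, 0.8863963, 0.3964465)
q + ½dt·q⊗(0,ω), renormalized = (0.7003, 0.4725, 0.5348, 0.0158)
p' = p + v·dt = (-0.0400, -0.3480, 1.1040)
v + (F/m)dt = (-0.5760, 1.9660, -1.2740)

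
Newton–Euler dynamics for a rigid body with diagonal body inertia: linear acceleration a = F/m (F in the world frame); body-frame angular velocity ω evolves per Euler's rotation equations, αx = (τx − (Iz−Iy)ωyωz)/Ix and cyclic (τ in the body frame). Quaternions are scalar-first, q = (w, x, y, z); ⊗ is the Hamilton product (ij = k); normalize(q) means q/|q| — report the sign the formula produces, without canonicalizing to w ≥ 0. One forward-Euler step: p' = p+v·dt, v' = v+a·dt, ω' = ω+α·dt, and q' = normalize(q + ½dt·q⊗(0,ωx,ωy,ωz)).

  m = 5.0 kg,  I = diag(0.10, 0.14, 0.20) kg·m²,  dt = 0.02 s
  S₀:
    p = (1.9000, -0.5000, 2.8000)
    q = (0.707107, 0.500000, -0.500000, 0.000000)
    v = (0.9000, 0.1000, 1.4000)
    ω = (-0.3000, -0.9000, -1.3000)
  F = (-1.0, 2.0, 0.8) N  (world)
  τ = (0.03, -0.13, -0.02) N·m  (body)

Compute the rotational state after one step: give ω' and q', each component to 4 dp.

ω' = (-0.3080, -0.9130, -1.3031)
q' = (0.7040, 0.5043, -0.4998, -0.0152)

precession coupling ω×(Iω) = (0.0702, -0.0390, 0.0108)
angular accel α = (-0.4020, -0.6500, -0.1540)
ω + α·dt = (-0.3080, -0.9130, -1.3031)
q⊗(0,ω) = (-0.3000000, 0.4378679, 0.0136037, -1.5192391)
q + ½dt·q⊗(0,ω), renormalized = (0.7040, 0.5043, -0.4998, -0.0152)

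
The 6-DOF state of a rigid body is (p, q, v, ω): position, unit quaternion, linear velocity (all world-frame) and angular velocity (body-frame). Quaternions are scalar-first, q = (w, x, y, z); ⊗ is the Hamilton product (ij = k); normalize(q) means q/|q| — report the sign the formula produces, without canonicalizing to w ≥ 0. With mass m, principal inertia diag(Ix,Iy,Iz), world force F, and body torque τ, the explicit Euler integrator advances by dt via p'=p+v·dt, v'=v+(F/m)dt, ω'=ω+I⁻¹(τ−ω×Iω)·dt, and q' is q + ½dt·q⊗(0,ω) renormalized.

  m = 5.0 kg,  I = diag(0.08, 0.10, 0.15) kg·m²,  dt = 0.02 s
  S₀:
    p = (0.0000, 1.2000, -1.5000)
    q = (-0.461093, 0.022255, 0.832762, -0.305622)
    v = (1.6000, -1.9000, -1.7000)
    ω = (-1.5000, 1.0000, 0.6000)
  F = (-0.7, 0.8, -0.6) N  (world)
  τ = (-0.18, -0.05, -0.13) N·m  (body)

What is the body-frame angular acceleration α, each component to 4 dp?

ω×(Iω) gyroscopic = (0.0300, 0.0630, -0.0300)
(τ − ω×Iω)/I = (-2.6250, -1.1300, -0.6667)

α = (-2.6250, -1.1300, -0.6667)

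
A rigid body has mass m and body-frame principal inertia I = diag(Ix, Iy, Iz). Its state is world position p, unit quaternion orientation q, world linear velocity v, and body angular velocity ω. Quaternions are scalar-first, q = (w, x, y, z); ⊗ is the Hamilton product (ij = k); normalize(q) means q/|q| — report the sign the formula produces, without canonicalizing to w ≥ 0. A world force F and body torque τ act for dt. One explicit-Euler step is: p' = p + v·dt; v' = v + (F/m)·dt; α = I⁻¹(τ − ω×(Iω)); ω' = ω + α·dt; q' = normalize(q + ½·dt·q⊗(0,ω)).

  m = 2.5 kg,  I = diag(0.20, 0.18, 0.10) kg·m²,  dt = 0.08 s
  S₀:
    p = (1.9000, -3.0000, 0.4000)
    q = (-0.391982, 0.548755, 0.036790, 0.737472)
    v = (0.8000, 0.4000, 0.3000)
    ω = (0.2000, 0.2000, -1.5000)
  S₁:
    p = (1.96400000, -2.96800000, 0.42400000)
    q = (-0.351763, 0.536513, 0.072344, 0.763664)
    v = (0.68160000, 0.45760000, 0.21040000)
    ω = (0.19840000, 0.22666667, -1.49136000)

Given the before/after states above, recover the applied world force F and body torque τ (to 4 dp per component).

Δv = v₁−v₀ = (-0.11840000, 0.05760000, -0.08960000)
m·(v₁−v₀)/dt = (-3.7000, 1.8000, -2.8000)
rate change Δω = (-0.00160000, 0.02666667, 0.00864000)
ω₀×(Iω₀) = (0.0240, -0.0300, -0.0008)
τ = I·(Δω/dt) + ω₀×(Iω₀) = (0.0200, 0.0300, 0.0100)

F = (-3.7000, 1.8000, -2.8000)
τ = (0.0200, 0.0300, 0.0100)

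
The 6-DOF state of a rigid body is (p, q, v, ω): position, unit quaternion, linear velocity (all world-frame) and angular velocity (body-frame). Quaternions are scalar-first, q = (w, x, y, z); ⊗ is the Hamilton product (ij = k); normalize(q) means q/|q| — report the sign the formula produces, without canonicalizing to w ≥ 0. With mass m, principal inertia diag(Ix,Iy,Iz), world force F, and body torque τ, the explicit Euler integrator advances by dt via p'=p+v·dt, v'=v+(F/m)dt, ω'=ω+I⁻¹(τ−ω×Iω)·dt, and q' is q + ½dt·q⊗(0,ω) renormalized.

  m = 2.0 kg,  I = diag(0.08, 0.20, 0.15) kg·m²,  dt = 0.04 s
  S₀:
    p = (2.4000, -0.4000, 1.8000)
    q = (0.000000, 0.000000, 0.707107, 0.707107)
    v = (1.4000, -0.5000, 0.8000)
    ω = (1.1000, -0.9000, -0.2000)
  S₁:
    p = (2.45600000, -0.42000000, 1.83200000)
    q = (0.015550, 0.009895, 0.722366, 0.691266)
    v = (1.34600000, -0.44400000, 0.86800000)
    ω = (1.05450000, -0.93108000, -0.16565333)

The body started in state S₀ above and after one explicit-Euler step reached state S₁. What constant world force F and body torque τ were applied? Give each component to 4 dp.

velocity change Δv = (-0.05400000, 0.05600000, 0.06800000)
m·(v₁−v₀)/dt = (-2.7000, 2.8000, 3.4000)
Δω = ω₁−ω₀ = (-0.04550000, -0.03108000, 0.03434667)
ω₀×(Iω₀) = (-0.0090, 0.0154, -0.1188)
applied torque τ = (-0.1000, -0.1400, 0.0100)

F = (-2.7000, 2.8000, 3.4000)
τ = (-0.1000, -0.1400, 0.0100)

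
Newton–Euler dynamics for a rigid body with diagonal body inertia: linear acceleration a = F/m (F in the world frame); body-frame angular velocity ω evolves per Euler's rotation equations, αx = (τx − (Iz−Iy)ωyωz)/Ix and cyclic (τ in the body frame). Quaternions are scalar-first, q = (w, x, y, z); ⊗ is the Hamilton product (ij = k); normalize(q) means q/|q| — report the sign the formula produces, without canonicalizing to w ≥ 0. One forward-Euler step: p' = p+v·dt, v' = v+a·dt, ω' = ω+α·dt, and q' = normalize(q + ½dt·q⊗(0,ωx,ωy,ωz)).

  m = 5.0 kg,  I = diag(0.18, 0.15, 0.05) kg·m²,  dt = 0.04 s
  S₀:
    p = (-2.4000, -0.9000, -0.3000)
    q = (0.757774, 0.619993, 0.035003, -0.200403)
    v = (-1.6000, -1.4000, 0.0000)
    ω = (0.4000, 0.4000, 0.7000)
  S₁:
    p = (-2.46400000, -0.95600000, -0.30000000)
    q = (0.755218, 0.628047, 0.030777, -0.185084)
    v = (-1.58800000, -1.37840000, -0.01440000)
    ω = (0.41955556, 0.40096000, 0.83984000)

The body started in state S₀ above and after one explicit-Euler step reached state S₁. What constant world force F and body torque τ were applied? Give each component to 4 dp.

velocity change Δv = (0.01200000, 0.02160000, -0.01440000)
F = m·Δv/dt = (1.5000, 2.7000, -1.8000)
ω₁ − ω₀ = (0.01955556, 0.00096000, 0.13984000)
precession coupling = (-0.0280, 0.0364, -0.0048)
τ = I·(Δω/dt) + ω₀×(Iω₀) = (0.0600, 0.0400, 0.1700)

F = (1.5000, 2.7000, -1.8000)
τ = (0.0600, 0.0400, 0.1700)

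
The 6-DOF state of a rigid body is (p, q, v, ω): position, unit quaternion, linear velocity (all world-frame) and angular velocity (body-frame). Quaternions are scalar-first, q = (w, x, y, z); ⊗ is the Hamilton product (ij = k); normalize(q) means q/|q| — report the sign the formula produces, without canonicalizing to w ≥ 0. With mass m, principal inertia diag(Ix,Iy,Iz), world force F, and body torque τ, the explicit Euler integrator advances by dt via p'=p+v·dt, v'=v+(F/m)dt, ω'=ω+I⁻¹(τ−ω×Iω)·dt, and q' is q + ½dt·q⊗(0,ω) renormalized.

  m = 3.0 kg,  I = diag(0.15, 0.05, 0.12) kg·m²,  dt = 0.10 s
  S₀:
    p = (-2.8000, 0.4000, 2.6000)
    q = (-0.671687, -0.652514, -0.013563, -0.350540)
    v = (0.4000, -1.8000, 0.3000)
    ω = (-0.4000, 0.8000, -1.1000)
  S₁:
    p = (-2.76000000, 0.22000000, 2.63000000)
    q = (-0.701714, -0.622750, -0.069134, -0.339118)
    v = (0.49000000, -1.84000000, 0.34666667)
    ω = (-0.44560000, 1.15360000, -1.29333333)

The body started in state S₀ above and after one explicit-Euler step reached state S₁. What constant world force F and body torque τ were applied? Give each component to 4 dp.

ω₁ − ω₀ = (-0.04560000, 0.35360000, -0.19333333)
gyro term ω₀×Iω₀ = (-0.0616, 0.0132, 0.0320)
applied torque τ = (-0.1300, 0.1900, -0.2000)
Δv = v₁−v₀ = (0.09000000, -0.04000000, 0.04666667)
F = m·Δv/dt = (2.7000, -1.2000, 1.4000)

F = (2.7000, -1.2000, 1.4000)
τ = (-0.1300, 0.1900, -0.2000)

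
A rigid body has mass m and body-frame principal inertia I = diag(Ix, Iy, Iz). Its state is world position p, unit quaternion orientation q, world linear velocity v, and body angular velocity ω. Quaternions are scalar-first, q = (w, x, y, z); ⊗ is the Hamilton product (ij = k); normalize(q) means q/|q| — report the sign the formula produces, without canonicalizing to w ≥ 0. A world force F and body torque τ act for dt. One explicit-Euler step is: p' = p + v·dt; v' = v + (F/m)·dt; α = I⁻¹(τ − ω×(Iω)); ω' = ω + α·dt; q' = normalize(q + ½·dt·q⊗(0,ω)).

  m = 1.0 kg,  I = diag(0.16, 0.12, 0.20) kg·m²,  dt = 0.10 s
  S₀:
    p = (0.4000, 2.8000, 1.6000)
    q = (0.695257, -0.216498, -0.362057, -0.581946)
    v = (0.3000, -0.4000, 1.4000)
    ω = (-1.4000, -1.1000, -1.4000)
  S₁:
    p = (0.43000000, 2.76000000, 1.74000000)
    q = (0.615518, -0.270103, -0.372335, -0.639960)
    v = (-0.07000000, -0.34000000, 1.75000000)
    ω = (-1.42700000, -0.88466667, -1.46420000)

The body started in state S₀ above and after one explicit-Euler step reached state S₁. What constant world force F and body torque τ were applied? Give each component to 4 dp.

ω₁ − ω₀ = (-0.02700000, 0.21533333, -0.06420000)
applied torque τ = (0.0800, 0.1800, -0.1900)
Δv = v₁−v₀ = (-0.37000000, 0.06000000, 0.35000000)
applied force F = (-3.7000, 0.6000, 3.5000)

F = (-3.7000, 0.6000, 3.5000)
τ = (0.0800, 0.1800, -0.1900)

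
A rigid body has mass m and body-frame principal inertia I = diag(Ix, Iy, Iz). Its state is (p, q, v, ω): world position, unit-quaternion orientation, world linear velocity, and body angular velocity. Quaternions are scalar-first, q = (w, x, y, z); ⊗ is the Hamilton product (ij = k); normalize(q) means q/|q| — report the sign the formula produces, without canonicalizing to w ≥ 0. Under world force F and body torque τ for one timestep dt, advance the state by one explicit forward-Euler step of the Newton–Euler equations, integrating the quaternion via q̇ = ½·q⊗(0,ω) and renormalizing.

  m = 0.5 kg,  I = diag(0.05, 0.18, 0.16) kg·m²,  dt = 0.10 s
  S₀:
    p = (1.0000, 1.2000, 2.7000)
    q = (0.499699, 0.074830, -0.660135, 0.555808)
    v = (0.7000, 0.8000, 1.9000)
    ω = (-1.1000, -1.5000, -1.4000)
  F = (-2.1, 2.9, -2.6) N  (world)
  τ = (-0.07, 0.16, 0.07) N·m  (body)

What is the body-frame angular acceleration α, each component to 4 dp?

gyro term ω×Iω = (-0.0420, -0.1694, 0.2145)
(τ − ω×Iω)/I = (-0.5600, 1.8300, -0.9031)

α = (-0.5600, 1.8300, -0.9031)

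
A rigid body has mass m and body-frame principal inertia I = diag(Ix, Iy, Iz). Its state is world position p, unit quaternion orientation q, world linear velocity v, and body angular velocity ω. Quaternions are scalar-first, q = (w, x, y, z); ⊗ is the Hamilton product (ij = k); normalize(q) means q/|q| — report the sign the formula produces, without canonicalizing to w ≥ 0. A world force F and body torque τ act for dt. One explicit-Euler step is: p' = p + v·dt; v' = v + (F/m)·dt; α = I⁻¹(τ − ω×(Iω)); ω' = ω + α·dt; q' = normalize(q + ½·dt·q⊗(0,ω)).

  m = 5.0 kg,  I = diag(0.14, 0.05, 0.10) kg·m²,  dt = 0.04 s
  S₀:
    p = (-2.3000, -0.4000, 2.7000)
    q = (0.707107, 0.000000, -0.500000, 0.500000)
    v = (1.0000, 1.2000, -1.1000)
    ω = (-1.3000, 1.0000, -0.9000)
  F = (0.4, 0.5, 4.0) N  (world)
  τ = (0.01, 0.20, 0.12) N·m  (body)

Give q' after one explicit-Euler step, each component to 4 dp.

2q̇ = q⊗(0,ω) = (0.9500000, -0.9692391, 0.0571070, -1.2863963)
q' = normalize(q + ½dt·q⊗(0,ω)) = (0.7256, -0.0194, -0.4985, 0.4739)

q' = (0.7256, -0.0194, -0.4985, 0.4739)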